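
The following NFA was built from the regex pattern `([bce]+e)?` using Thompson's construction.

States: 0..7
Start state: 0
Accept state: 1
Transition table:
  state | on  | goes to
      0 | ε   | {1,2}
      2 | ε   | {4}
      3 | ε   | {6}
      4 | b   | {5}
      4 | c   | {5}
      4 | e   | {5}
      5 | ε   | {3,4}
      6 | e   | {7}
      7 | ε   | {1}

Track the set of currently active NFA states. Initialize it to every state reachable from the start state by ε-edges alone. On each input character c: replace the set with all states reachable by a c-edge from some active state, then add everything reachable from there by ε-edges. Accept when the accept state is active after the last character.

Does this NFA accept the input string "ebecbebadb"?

Answer: REJECT

Derivation:
start: ε-closure({0}) = {0,1,2,4}
'e' @ 1: {3,4,5,6}
'b' @ 2: {3,4,5,6}
'e' @ 3: {1,3,4,5,6,7}  ✓accept
'c' @ 4: {3,4,5,6}
'b' @ 5: {3,4,5,6}
'e' @ 6: {1,3,4,5,6,7}  ✓accept
'b' @ 7: {3,4,5,6}
'a' @ 8: {}  — state set empty
rest 'db' ignored (set empty)
after full input: {}  (accept=1 not in)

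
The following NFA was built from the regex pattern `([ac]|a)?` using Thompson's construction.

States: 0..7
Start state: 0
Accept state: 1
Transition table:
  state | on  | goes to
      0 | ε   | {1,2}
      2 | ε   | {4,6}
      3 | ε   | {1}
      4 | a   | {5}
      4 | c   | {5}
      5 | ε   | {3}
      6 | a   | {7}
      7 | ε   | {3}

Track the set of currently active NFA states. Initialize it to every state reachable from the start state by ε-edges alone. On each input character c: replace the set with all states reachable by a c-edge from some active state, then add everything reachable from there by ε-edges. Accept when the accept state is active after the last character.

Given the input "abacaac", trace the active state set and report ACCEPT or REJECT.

S₀ = ε-closure({0}) = {0,1,2,4,6}
'a' @ 1: {1,3,5,7}  (accept∈set)
'b' @ 2: {}  — state set empty
rest 'acaac' ignored (set empty)
end set {} — state 1 not in

Answer: REJECT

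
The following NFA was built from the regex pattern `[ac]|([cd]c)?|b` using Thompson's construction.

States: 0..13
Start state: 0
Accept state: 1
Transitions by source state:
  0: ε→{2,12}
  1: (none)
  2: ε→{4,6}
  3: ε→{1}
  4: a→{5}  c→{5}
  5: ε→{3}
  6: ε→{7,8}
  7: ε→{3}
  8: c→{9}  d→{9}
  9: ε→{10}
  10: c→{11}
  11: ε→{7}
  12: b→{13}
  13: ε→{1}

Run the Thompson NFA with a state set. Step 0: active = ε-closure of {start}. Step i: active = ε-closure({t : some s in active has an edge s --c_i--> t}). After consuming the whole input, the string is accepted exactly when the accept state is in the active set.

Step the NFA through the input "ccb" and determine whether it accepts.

initial (ε-close {0}): {0,1,2,3,4,6,7,8,12}
'c' @ 1: {1,3,5,9,10}  (accept∈set)
'c' @ 2: {1,3,7,11}  (accept∈set)
'b' @ 3: {}  — state set empty
after full input: {}  (accept=1 not in)

Answer: REJECT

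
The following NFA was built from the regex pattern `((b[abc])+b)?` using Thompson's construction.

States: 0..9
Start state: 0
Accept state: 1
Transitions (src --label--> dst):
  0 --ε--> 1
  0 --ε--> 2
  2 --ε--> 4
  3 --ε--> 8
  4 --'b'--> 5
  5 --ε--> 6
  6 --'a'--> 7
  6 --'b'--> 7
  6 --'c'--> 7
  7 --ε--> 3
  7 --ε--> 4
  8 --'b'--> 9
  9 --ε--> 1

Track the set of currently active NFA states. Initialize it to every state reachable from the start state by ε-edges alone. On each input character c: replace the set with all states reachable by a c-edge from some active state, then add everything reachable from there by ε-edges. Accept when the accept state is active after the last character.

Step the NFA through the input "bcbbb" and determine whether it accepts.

S₀ = ε-closure({0}) = {0,1,2,4}
'b' @ 1: {5,6}
'c' @ 2: {3,4,7,8}
'b' @ 3: {1,5,6,9}  ✓accept
'b' @ 4: {3,4,7,8}
'b' @ 5: {1,5,6,9}  ✓accept
end set {1,5,6,9} — state 1 in

Answer: ACCEPT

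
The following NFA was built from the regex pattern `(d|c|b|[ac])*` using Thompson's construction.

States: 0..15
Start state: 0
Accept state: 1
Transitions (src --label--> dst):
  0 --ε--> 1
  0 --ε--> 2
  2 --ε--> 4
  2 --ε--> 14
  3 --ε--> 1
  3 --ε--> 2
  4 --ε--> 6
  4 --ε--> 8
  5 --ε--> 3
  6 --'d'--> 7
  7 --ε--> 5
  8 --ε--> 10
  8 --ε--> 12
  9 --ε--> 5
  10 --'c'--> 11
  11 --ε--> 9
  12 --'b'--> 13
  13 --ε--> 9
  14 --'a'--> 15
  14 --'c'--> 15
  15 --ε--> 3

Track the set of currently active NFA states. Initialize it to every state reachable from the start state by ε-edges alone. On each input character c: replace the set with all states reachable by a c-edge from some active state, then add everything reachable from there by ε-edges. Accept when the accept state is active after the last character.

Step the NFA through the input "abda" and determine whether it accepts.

Answer: ACCEPT

Derivation:
initial (ε-close {0}): {0,1,2,4,6,8,10,12,14}
'a' @ 1: {1,2,3,4,6,8,10,12,14,15}  ✓accept
'b' @ 2: {1,2,3,4,5,6,8,9,10,12,13,14}  ✓accept
'd' @ 3: {1,2,3,4,5,6,7,8,10,12,14}  ✓accept
'a' @ 4: {1,2,3,4,6,8,10,12,14,15}  ✓accept
end set {1,2,3,4,6,8,10,12,14,15} — state 1 in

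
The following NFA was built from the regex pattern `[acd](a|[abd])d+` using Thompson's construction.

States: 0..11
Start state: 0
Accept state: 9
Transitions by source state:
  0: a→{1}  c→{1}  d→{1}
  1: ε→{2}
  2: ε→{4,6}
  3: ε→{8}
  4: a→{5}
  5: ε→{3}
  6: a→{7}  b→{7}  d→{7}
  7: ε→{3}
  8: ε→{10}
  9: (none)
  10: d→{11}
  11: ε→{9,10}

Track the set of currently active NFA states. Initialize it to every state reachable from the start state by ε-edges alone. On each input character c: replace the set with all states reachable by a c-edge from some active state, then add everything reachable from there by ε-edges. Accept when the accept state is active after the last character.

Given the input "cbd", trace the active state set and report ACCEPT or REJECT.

start: ε-closure({0}) = {0}
'c' @ 1: {1,2,4,6}
'b' @ 2: {3,7,8,10}
'd' @ 3: {9,10,11}  (accept∈set)
end set {9,10,11} — state 9 in

Answer: ACCEPT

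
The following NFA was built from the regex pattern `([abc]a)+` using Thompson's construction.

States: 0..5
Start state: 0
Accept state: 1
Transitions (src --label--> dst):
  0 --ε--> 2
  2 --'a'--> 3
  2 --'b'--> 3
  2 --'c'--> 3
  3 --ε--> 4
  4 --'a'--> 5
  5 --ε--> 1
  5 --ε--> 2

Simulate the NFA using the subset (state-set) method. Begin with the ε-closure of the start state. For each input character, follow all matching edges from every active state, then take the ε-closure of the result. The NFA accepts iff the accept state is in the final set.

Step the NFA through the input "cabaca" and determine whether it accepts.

Answer: ACCEPT

Derivation:
start: ε-closure({0}) = {0,2}
'c' @ 1: {3,4}
'a' @ 2: {1,2,5}  ✓accept
'b' @ 3: {3,4}
'a' @ 4: {1,2,5}  ✓accept
'c' @ 5: {3,4}
'a' @ 6: {1,2,5}  ✓accept
final: {1,2,5}; accept 1 in set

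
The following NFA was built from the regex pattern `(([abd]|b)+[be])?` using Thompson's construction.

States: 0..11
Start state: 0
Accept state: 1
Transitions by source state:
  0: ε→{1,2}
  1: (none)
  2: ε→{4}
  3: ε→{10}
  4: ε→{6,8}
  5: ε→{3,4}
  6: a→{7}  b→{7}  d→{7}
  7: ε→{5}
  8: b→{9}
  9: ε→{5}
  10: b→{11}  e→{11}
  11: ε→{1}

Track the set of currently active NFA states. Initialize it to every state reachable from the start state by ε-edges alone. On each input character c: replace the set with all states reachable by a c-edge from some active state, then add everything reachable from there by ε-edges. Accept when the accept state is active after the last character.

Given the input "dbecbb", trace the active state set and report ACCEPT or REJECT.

start: ε-closure({0}) = {0,1,2,4,6,8}
'd' @ 1: {3,4,5,6,7,8,10}
'b' @ 2: {1,3,4,5,6,7,8,9,10,11}  (accept∈set)
'e' @ 3: {1,11}  (accept∈set)
'c' @ 4: {}  — state set empty
rest 'bb' ignored (set empty)
end set {} — state 1 not in

Answer: REJECT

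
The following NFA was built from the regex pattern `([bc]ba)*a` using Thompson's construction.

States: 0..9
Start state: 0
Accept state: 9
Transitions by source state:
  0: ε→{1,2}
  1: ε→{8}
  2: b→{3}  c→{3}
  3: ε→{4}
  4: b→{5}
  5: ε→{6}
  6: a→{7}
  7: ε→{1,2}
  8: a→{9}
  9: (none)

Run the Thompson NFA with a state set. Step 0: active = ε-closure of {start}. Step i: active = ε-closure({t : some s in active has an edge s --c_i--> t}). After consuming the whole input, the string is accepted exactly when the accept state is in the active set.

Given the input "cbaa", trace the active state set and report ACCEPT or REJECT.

initial (ε-close {0}): {0,1,2,8}
'c' @ 1: {3,4}
'b' @ 2: {5,6}
'a' @ 3: {1,2,7,8}
'a' @ 4: {9}  (accept∈set)
end set {9} — state 9 in

Answer: ACCEPT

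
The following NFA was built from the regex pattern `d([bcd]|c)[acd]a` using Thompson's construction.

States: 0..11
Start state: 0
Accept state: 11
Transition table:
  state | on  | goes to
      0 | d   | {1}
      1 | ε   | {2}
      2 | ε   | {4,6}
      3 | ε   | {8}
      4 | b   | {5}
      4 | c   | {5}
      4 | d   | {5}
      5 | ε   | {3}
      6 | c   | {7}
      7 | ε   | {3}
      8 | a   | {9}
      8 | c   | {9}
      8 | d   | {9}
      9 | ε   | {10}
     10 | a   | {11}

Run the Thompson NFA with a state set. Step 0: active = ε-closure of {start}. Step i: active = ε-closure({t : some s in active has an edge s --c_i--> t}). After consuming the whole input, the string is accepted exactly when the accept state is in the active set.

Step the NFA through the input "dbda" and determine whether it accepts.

Answer: ACCEPT

Steps:
start: ε-closure({0}) = {0}
'd' @ 1: {1,2,4,6}
'b' @ 2: {3,5,8}
'd' @ 3: {9,10}
'a' @ 4: {11}  [accepting]
end set {11} — state 11 in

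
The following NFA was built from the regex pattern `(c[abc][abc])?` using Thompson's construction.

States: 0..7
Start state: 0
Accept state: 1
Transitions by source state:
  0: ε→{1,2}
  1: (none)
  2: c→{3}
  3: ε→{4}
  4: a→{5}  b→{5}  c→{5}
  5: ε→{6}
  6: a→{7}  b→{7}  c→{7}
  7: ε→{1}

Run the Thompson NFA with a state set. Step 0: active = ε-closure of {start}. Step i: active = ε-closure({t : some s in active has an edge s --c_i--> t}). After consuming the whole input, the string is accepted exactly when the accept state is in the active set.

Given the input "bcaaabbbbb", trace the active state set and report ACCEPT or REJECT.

initial (ε-close {0}): {0,1,2}
'b' @ 1: {}  — state set empty
rest 'caaabbbbb' ignored (set empty)
final: {}; accept 1 not in set

Answer: REJECT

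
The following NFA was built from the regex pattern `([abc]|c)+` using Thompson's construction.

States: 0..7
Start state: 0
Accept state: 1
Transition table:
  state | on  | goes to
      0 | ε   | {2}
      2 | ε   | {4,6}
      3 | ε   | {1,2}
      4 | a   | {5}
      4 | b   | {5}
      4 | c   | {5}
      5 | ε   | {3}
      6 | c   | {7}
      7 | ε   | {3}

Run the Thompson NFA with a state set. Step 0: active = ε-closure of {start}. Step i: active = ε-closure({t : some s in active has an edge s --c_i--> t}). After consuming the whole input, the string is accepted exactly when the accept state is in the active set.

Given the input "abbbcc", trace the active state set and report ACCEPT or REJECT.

Answer: ACCEPT

Steps:
initial (ε-close {0}): {0,2,4,6}
'a' @ 1: {1,2,3,4,5,6}  [accepting]
'b' @ 2: {1,2,3,4,5,6}  [accepting]
'b' @ 3: {1,2,3,4,5,6}  [accepting]
'b' @ 4: {1,2,3,4,5,6}  [accepting]
'c' @ 5: {1,2,3,4,5,6,7}  [accepting]
'c' @ 6: {1,2,3,4,5,6,7}  [accepting]
end set {1,2,3,4,5,6,7} — state 1 in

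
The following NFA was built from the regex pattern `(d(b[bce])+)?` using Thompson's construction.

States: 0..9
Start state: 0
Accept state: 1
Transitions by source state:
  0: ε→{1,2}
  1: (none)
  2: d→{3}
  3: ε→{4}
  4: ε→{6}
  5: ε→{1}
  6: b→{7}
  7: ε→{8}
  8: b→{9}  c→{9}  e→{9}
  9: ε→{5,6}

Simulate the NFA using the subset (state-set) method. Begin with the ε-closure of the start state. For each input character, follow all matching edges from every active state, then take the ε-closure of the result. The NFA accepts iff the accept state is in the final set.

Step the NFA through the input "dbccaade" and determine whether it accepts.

start: ε-closure({0}) = {0,1,2}
'd' @ 1: {3,4,6}
'b' @ 2: {7,8}
'c' @ 3: {1,5,6,9}  [accepting]
'c' @ 4: {}  — no active states
rest 'aade' ignored (set empty)
final: {}; accept 1 not in set

Answer: REJECT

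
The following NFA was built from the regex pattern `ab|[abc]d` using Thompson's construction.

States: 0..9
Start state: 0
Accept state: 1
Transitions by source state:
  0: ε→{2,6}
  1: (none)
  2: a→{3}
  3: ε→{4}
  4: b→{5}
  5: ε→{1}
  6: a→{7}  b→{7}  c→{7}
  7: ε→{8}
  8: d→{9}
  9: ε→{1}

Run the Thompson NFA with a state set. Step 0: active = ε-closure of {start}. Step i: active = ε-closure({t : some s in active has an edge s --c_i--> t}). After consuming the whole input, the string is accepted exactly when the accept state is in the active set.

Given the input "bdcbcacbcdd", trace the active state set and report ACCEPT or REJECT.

Answer: REJECT

Steps:
initial (ε-close {0}): {0,2,6}
'b' @ 1: {7,8}
'd' @ 2: {1,9}  [accepting]
'c' @ 3: {}  — dead — no transitions
rest 'bcacbcdd' ignored (set empty)
final: {}; accept 1 not in set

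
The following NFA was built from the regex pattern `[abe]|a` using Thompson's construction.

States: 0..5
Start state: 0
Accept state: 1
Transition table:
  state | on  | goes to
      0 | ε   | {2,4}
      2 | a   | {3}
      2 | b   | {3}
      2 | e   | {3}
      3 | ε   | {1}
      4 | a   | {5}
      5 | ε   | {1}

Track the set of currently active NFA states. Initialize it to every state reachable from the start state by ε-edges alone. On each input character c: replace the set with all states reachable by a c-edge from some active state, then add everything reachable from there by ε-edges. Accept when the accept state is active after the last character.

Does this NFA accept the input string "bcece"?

Answer: REJECT

Derivation:
S₀ = ε-closure({0}) = {0,2,4}
'b' @ 1: {1,3}  [accepting]
'c' @ 2: {}  — no active states
rest 'ece' ignored (set empty)
after full input: {}  (accept=1 not in)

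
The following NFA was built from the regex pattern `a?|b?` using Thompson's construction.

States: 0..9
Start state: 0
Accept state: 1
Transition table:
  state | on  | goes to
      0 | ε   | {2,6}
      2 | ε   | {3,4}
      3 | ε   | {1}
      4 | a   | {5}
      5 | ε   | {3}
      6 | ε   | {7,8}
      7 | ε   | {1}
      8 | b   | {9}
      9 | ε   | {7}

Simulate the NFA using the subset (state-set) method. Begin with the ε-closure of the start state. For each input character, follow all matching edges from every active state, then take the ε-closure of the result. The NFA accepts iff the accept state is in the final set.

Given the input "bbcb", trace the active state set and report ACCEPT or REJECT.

start: ε-closure({0}) = {0,1,2,3,4,6,7,8}
'b' @ 1: {1,7,9}  [accepting]
'b' @ 2: {}  — dead — no transitions
rest 'cb' ignored (set empty)
end set {} — state 1 not in

Answer: REJECT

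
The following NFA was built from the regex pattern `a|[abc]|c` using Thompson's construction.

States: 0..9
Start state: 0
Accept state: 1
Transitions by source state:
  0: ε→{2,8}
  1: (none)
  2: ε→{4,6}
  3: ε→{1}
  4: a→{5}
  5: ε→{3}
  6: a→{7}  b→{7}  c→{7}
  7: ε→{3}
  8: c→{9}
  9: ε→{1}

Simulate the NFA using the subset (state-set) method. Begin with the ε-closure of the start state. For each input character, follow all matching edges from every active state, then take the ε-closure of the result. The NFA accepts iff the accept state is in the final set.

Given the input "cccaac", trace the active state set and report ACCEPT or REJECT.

initial (ε-close {0}): {0,2,4,6,8}
'c' @ 1: {1,3,7,9}  [accepting]
'c' @ 2: {}  — no active states
rest 'caac' ignored (set empty)
end set {} — state 1 not in

Answer: REJECT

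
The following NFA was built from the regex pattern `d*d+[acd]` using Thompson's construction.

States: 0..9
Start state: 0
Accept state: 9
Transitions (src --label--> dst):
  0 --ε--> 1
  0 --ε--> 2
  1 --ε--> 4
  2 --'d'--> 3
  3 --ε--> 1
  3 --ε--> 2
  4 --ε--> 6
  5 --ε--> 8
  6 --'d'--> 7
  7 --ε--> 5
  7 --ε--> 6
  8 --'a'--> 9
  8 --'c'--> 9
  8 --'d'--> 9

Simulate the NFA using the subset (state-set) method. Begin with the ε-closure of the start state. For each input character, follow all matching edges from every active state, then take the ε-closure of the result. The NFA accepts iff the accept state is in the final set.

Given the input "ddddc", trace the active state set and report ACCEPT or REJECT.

initial (ε-close {0}): {0,1,2,4,6}
'd' @ 1: {1,2,3,4,5,6,7,8}
'd' @ 2: {1,2,3,4,5,6,7,8,9}  (accept∈set)
'd' @ 3: {1,2,3,4,5,6,7,8,9}  (accept∈set)
'd' @ 4: {1,2,3,4,5,6,7,8,9}  (accept∈set)
'c' @ 5: {9}  (accept∈set)
after full input: {9}  (accept=9 in)

Answer: ACCEPT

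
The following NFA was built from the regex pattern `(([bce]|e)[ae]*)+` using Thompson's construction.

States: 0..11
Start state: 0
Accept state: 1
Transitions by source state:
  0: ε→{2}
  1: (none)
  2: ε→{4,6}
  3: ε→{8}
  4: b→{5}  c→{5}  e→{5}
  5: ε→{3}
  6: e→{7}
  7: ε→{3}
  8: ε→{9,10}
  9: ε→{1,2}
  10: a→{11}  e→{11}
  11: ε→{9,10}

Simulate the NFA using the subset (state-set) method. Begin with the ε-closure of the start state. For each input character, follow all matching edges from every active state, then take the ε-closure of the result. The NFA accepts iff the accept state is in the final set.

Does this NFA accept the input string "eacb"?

S₀ = ε-closure({0}) = {0,2,4,6}
'e' @ 1: {1,2,3,4,5,6,7,8,9,10}  (accept∈set)
'a' @ 2: {1,2,4,6,9,10,11}  (accept∈set)
'c' @ 3: {1,2,3,4,5,6,8,9,10}  (accept∈set)
'b' @ 4: {1,2,3,4,5,6,8,9,10}  (accept∈set)
after full input: {1,2,3,4,5,6,8,9,10}  (accept=1 in)

Answer: ACCEPT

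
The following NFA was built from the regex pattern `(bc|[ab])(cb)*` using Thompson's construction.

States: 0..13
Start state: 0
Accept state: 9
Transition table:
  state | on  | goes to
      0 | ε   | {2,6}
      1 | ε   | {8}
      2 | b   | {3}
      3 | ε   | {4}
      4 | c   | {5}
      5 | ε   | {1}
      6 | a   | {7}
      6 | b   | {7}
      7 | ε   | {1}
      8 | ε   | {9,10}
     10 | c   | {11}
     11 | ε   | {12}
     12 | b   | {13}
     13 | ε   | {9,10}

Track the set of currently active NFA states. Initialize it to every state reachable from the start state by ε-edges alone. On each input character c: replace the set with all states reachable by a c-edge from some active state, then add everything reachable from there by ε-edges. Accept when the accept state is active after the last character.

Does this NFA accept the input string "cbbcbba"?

Answer: REJECT

Derivation:
initial (ε-close {0}): {0,2,6}
'c' @ 1: {}  — state set empty
rest 'bbcbba' ignored (set empty)
after full input: {}  (accept=9 not in)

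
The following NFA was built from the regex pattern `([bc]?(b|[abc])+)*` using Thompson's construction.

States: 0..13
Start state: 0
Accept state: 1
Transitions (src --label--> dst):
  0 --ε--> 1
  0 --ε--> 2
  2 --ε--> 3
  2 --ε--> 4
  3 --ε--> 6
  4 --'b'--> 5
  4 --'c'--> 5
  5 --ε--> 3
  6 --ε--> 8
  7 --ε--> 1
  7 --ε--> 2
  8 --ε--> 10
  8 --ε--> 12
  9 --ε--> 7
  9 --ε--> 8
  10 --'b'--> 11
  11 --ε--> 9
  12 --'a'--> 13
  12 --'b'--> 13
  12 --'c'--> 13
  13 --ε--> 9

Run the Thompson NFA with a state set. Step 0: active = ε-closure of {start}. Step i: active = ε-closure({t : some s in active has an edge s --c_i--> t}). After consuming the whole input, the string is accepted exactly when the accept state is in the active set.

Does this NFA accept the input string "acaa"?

Answer: ACCEPT

Trace:
initial (ε-close {0}): {0,1,2,3,4,6,8,10,12}
'a' @ 1: {1,2,3,4,6,7,8,9,10,12,13}  ✓accept
'c' @ 2: {1,2,3,4,5,6,7,8,9,10,12,13}  ✓accept
'a' @ 3: {1,2,3,4,6,7,8,9,10,12,13}  ✓accept
'a' @ 4: {1,2,3,4,6,7,8,9,10,12,13}  ✓accept
end set {1,2,3,4,6,7,8,9,10,12,13} — state 1 in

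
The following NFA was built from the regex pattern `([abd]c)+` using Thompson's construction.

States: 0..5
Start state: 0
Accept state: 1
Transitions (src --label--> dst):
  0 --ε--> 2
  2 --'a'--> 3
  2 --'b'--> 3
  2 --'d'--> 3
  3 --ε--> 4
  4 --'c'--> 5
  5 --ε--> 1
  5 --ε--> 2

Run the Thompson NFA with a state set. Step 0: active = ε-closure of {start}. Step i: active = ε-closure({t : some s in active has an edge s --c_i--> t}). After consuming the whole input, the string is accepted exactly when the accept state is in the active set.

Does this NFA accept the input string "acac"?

Answer: ACCEPT

Derivation:
start: ε-closure({0}) = {0,2}
'a' @ 1: {3,4}
'c' @ 2: {1,2,5}  ✓accept
'a' @ 3: {3,4}
'c' @ 4: {1,2,5}  ✓accept
end set {1,2,5} — state 1 in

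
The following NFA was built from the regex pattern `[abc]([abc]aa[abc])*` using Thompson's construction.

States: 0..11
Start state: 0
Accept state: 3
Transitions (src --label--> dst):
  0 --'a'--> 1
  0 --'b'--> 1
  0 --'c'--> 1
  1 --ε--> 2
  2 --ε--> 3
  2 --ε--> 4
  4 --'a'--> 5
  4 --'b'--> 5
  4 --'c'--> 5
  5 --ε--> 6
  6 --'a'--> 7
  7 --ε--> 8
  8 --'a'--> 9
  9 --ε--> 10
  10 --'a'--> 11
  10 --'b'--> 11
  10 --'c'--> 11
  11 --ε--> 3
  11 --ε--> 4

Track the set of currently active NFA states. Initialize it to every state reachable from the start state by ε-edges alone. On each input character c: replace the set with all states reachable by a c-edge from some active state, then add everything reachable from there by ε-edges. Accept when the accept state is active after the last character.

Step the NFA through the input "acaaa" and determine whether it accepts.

Answer: ACCEPT

Trace:
initial (ε-close {0}): {0}
'a' @ 1: {1,2,3,4}  (accept∈set)
'c' @ 2: {5,6}
'a' @ 3: {7,8}
'a' @ 4: {9,10}
'a' @ 5: {3,4,11}  (accept∈set)
after full input: {3,4,11}  (accept=3 in)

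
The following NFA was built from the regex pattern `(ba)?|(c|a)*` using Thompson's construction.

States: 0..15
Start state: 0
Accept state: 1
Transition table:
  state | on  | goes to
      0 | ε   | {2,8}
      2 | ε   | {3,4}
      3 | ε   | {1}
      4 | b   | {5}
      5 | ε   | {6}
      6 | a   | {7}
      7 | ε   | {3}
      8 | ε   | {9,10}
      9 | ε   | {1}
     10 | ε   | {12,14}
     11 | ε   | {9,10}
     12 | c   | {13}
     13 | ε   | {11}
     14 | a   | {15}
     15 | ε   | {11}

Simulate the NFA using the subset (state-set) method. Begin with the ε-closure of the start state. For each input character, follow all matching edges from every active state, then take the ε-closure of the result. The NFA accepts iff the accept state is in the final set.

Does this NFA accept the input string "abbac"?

initial (ε-close {0}): {0,1,2,3,4,8,9,10,12,14}
'a' @ 1: {1,9,10,11,12,14,15}  ✓accept
'b' @ 2: {}  — no active states
rest 'bac' ignored (set empty)
after full input: {}  (accept=1 not in)

Answer: REJECT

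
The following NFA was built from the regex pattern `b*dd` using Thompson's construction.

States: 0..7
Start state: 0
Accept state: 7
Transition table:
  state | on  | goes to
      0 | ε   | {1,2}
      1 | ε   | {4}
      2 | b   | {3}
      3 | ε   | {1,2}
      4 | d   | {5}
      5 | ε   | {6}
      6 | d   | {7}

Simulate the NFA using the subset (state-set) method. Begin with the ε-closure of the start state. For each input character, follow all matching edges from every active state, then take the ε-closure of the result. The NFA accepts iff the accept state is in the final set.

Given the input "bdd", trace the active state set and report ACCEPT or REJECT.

Answer: ACCEPT

Trace:
S₀ = ε-closure({0}) = {0,1,2,4}
'b' @ 1: {1,2,3,4}
'd' @ 2: {5,6}
'd' @ 3: {7}  (accept∈set)
final: {7}; accept 7 in set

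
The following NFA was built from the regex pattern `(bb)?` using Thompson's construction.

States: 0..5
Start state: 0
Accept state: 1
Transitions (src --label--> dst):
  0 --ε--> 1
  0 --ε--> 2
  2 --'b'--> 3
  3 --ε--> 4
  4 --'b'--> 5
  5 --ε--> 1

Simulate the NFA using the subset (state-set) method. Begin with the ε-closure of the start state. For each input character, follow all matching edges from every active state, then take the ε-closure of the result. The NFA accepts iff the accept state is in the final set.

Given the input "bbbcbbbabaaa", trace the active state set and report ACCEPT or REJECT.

start: ε-closure({0}) = {0,1,2}
'b' @ 1: {3,4}
'b' @ 2: {1,5}  ✓accept
'b' @ 3: {}  — no active states
rest 'cbbbabaaa' ignored (set empty)
final: {}; accept 1 not in set

Answer: REJECT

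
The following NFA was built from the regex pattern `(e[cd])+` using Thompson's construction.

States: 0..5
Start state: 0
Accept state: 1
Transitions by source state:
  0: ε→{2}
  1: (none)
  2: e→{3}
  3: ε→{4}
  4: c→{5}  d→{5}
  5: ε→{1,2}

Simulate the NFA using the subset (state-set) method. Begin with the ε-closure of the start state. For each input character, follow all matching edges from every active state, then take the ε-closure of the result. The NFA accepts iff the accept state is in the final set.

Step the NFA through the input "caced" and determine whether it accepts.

initial (ε-close {0}): {0,2}
'c' @ 1: {}  — dead — no transitions
rest 'aced' ignored (set empty)
final: {}; accept 1 not in set

Answer: REJECT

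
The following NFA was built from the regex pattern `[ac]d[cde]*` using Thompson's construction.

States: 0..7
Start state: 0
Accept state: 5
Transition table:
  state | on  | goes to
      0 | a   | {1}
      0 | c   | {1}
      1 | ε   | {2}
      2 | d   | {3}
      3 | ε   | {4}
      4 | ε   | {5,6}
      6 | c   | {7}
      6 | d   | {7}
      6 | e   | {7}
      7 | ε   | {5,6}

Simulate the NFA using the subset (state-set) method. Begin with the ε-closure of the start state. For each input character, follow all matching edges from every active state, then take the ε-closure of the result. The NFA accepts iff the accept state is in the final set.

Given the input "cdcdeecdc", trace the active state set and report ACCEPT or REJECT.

Answer: ACCEPT

Derivation:
initial (ε-close {0}): {0}
'c' @ 1: {1,2}
'd' @ 2: {3,4,5,6}  ✓accept
'c' @ 3: {5,6,7}  ✓accept
'd' @ 4: {5,6,7}  ✓accept
'e' @ 5: {5,6,7}  ✓accept
'e' @ 6: {5,6,7}  ✓accept
'c' @ 7: {5,6,7}  ✓accept
'd' @ 8: {5,6,7}  ✓accept
'c' @ 9: {5,6,7}  ✓accept
end set {5,6,7} — state 5 in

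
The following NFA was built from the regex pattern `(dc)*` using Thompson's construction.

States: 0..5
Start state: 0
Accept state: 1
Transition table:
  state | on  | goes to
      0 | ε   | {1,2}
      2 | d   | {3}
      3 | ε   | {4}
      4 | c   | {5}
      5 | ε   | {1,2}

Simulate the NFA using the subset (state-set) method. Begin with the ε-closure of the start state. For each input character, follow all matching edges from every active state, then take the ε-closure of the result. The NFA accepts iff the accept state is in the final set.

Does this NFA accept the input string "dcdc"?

Answer: ACCEPT

Derivation:
S₀ = ε-closure({0}) = {0,1,2}
'd' @ 1: {3,4}
'c' @ 2: {1,2,5}  ✓accept
'd' @ 3: {3,4}
'c' @ 4: {1,2,5}  ✓accept
end set {1,2,5} — state 1 in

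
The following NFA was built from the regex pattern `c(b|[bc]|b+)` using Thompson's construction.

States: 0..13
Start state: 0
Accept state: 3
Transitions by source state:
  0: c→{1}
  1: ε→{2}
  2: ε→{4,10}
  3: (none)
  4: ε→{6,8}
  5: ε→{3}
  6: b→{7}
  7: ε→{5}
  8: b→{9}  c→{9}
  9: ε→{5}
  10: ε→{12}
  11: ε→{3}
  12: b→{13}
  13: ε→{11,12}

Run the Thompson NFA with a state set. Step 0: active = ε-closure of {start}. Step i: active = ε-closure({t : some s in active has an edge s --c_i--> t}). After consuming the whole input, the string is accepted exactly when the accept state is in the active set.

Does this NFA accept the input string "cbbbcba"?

initial (ε-close {0}): {0}
'c' @ 1: {1,2,4,6,8,10,12}
'b' @ 2: {3,5,7,9,11,12,13}  ✓accept
'b' @ 3: {3,11,12,13}  ✓accept
'b' @ 4: {3,11,12,13}  ✓accept
'c' @ 5: {}  — dead — no transitions
rest 'ba' ignored (set empty)
end set {} — state 3 not in

Answer: REJECT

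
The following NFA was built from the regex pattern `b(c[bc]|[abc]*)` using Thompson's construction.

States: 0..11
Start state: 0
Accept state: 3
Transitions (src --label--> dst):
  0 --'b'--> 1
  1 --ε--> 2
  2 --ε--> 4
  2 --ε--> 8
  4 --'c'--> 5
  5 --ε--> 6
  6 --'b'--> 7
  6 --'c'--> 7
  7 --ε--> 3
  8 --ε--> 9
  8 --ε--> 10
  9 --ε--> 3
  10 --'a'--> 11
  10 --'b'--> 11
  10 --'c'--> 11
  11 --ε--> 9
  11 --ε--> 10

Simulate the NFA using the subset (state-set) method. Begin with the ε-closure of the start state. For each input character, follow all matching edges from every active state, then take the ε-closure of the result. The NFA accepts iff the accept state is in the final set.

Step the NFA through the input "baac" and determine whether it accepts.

start: ε-closure({0}) = {0}
'b' @ 1: {1,2,3,4,8,9,10}  [accepting]
'a' @ 2: {3,9,10,11}  [accepting]
'a' @ 3: {3,9,10,11}  [accepting]
'c' @ 4: {3,9,10,11}  [accepting]
final: {3,9,10,11}; accept 3 in set

Answer: ACCEPT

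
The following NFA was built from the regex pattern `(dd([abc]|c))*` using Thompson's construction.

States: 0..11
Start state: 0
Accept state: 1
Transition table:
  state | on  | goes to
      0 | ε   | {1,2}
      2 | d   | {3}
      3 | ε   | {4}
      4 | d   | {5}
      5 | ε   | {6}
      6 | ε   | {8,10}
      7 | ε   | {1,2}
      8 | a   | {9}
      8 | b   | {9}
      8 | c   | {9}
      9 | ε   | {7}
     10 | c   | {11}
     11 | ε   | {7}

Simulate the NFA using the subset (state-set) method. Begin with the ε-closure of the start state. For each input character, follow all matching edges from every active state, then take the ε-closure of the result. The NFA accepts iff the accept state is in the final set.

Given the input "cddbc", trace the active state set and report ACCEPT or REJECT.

initial (ε-close {0}): {0,1,2}
'c' @ 1: {}  — state set empty
rest 'ddbc' ignored (set empty)
after full input: {}  (accept=1 not in)

Answer: REJECT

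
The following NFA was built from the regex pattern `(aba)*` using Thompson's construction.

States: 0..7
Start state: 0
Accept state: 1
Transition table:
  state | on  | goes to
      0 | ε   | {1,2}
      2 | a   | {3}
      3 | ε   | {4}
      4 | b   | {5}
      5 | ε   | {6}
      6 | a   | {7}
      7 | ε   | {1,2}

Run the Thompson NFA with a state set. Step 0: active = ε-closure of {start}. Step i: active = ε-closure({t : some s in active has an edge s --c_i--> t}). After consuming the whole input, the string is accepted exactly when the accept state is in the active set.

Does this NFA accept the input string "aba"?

Answer: ACCEPT

Trace:
start: ε-closure({0}) = {0,1,2}
'a' @ 1: {3,4}
'b' @ 2: {5,6}
'a' @ 3: {1,2,7}  (accept∈set)
end set {1,2,7} — state 1 in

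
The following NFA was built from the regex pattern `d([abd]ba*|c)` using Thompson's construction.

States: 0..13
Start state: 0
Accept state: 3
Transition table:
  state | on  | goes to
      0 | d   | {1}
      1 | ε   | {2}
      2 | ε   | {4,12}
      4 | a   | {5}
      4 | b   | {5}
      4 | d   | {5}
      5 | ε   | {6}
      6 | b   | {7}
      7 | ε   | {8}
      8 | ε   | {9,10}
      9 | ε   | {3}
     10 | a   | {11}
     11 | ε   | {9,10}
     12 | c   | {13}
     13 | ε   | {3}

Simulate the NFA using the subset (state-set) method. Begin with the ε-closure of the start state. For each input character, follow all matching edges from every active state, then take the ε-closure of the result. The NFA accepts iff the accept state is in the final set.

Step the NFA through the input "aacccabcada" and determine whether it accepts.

start: ε-closure({0}) = {0}
'a' @ 1: {}  — state set empty
rest 'acccabcada' ignored (set empty)
end set {} — state 3 not in

Answer: REJECT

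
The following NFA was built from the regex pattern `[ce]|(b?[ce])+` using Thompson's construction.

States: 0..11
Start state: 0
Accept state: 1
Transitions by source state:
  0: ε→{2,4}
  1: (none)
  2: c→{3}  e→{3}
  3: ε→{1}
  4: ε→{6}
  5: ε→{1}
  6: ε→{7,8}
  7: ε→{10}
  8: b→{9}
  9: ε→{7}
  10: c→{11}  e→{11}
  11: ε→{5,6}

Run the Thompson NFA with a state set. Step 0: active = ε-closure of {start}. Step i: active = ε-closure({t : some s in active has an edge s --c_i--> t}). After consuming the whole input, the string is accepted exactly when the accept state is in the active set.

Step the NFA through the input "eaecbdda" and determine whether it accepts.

initial (ε-close {0}): {0,2,4,6,7,8,10}
'e' @ 1: {1,3,5,6,7,8,10,11}  [accepting]
'a' @ 2: {}  — state set empty
rest 'ecbdda' ignored (set empty)
after full input: {}  (accept=1 not in)

Answer: REJECT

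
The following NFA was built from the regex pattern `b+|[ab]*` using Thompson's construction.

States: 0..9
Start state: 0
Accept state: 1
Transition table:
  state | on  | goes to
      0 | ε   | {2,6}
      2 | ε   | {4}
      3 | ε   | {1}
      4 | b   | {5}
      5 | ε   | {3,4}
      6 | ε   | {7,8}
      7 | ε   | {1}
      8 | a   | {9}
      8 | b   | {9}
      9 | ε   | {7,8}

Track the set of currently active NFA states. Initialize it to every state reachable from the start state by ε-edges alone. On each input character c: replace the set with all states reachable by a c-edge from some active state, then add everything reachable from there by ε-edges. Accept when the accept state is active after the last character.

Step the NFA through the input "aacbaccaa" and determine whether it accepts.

initial (ε-close {0}): {0,1,2,4,6,7,8}
'a' @ 1: {1,7,8,9}  (accept∈set)
'a' @ 2: {1,7,8,9}  (accept∈set)
'c' @ 3: {}  — no active states
rest 'baccaa' ignored (set empty)
final: {}; accept 1 not in set

Answer: REJECT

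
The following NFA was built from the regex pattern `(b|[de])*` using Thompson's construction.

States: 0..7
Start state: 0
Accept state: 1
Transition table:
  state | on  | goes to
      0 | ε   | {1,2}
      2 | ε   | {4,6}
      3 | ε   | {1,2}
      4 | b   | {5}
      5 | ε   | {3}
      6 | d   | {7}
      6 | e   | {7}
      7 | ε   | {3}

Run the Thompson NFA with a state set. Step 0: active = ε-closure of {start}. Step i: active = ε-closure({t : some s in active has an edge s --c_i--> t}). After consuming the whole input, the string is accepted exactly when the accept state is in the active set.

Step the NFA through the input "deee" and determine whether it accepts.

start: ε-closure({0}) = {0,1,2,4,6}
'd' @ 1: {1,2,3,4,6,7}  [accepting]
'e' @ 2: {1,2,3,4,6,7}  [accepting]
'e' @ 3: {1,2,3,4,6,7}  [accepting]
'e' @ 4: {1,2,3,4,6,7}  [accepting]
after full input: {1,2,3,4,6,7}  (accept=1 in)

Answer: ACCEPT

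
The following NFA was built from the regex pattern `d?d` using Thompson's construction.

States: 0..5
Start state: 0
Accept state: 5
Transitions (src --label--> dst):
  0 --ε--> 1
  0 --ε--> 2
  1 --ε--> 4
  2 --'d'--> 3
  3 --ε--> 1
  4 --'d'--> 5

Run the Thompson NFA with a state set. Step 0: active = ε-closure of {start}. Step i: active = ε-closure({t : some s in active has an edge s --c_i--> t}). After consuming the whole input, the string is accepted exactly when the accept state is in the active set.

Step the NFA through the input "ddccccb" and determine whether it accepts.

Answer: REJECT

Derivation:
S₀ = ε-closure({0}) = {0,1,2,4}
'd' @ 1: {1,3,4,5}  ✓accept
'd' @ 2: {5}  ✓accept
'c' @ 3: {}  — dead — no transitions
rest 'cccb' ignored (set empty)
end set {} — state 5 not in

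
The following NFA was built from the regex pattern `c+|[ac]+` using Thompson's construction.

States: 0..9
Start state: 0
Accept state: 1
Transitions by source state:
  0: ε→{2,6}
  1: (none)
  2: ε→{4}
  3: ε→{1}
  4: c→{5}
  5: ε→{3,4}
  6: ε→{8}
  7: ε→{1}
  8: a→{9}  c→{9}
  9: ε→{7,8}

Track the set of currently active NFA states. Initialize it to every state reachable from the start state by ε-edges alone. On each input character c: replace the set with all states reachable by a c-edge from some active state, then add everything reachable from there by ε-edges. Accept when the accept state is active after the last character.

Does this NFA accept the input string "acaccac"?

Answer: ACCEPT

Derivation:
S₀ = ε-closure({0}) = {0,2,4,6,8}
'a' @ 1: {1,7,8,9}  (accept∈set)
'c' @ 2: {1,7,8,9}  (accept∈set)
'a' @ 3: {1,7,8,9}  (accept∈set)
'c' @ 4: {1,7,8,9}  (accept∈set)
'c' @ 5: {1,7,8,9}  (accept∈set)
'a' @ 6: {1,7,8,9}  (accept∈set)
'c' @ 7: {1,7,8,9}  (accept∈set)
end set {1,7,8,9} — state 1 in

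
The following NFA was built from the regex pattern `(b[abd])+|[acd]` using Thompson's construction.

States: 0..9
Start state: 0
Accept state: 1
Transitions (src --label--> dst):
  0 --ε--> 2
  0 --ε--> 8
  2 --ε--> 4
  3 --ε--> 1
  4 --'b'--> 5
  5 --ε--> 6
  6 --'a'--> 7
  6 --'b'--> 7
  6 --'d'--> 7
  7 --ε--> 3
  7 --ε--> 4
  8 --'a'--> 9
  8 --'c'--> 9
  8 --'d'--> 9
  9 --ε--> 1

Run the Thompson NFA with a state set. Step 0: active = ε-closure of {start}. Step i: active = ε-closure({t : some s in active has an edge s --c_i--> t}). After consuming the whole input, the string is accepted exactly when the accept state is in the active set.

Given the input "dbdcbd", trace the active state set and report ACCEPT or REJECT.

initial (ε-close {0}): {0,2,4,8}
'd' @ 1: {1,9}  (accept∈set)
'b' @ 2: {}  — no active states
rest 'dcbd' ignored (set empty)
final: {}; accept 1 not in set

Answer: REJECT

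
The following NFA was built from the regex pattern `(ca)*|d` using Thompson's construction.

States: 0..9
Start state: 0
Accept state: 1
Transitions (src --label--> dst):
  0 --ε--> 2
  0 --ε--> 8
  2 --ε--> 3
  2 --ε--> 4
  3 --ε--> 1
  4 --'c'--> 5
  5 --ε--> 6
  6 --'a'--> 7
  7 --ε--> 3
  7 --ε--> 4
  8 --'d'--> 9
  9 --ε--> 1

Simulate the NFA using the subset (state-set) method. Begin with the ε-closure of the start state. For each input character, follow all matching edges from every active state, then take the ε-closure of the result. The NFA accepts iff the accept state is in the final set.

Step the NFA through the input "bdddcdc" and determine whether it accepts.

start: ε-closure({0}) = {0,1,2,3,4,8}
'b' @ 1: {}  — state set empty
rest 'dddcdc' ignored (set empty)
end set {} — state 1 not in

Answer: REJECT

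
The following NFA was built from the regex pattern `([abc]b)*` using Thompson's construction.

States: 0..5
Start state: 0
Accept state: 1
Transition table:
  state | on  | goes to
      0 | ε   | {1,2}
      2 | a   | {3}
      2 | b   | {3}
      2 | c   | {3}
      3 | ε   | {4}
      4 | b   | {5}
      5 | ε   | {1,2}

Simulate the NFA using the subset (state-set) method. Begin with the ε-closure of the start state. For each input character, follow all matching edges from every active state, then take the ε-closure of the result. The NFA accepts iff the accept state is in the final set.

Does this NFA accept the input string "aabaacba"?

S₀ = ε-closure({0}) = {0,1,2}
'a' @ 1: {3,4}
'a' @ 2: {}  — no active states
rest 'baacba' ignored (set empty)
final: {}; accept 1 not in set

Answer: REJECT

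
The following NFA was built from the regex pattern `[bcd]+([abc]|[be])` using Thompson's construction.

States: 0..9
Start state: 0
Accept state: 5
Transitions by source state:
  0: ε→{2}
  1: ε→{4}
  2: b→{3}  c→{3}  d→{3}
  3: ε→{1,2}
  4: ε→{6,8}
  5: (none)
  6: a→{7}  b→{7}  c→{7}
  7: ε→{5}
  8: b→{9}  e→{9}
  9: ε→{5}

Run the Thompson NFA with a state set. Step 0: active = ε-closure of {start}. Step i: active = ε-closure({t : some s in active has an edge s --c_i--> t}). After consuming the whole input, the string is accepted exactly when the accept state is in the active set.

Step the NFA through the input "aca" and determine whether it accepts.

S₀ = ε-closure({0}) = {0,2}
'a' @ 1: {}  — no active states
rest 'ca' ignored (set empty)
after full input: {}  (accept=5 not in)

Answer: REJECT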